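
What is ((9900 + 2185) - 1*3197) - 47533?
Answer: -38645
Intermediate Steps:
((9900 + 2185) - 1*3197) - 47533 = (12085 - 3197) - 47533 = 8888 - 47533 = -38645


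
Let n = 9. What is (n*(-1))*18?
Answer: -162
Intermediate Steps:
(n*(-1))*18 = (9*(-1))*18 = -9*18 = -162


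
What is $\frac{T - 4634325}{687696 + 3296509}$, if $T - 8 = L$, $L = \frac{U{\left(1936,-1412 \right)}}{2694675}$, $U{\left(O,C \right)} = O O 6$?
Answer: $- \frac{244861875949}{210512502125} \approx -1.1632$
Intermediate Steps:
$U{\left(O,C \right)} = 6 O^{2}$ ($U{\left(O,C \right)} = O^{2} \cdot 6 = 6 O^{2}$)
$L = \frac{7496192}{898225}$ ($L = \frac{6 \cdot 1936^{2}}{2694675} = 6 \cdot 3748096 \cdot \frac{1}{2694675} = 22488576 \cdot \frac{1}{2694675} = \frac{7496192}{898225} \approx 8.3456$)
$T = \frac{14681992}{898225}$ ($T = 8 + \frac{7496192}{898225} = \frac{14681992}{898225} \approx 16.346$)
$\frac{T - 4634325}{687696 + 3296509} = \frac{\frac{14681992}{898225} - 4634325}{687696 + 3296509} = - \frac{4162651891133}{898225 \cdot 3984205} = \left(- \frac{4162651891133}{898225}\right) \frac{1}{3984205} = - \frac{244861875949}{210512502125}$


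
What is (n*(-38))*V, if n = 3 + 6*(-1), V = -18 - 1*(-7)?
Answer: -1254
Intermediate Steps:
V = -11 (V = -18 + 7 = -11)
n = -3 (n = 3 - 6 = -3)
(n*(-38))*V = -3*(-38)*(-11) = 114*(-11) = -1254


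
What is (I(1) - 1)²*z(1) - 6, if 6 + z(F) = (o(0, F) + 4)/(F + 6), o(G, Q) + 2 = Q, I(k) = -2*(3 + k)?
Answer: -3201/7 ≈ -457.29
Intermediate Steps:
I(k) = -6 - 2*k
o(G, Q) = -2 + Q
z(F) = -6 + (2 + F)/(6 + F) (z(F) = -6 + ((-2 + F) + 4)/(F + 6) = -6 + (2 + F)/(6 + F))
(I(1) - 1)²*z(1) - 6 = ((-6 - 2*1) - 1)²*((-34 - 5*1)/(6 + 1)) - 6 = ((-6 - 2) - 1)²*((-34 - 5)/7) - 6 = (-8 - 1)²*((⅐)*(-39)) - 6 = (-9)²*(-39/7) - 6 = 81*(-39/7) - 6 = -3159/7 - 6 = -3201/7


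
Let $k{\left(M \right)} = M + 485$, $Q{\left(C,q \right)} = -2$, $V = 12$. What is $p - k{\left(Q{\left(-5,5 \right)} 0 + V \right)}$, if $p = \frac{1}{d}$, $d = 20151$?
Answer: $- \frac{10015046}{20151} \approx -497.0$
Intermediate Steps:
$k{\left(M \right)} = 485 + M$
$p = \frac{1}{20151} \approx 4.9625 \cdot 10^{-5}$
$p - k{\left(Q{\left(-5,5 \right)} 0 + V \right)} = \frac{1}{20151} - \left(485 + \left(\left(-2\right) 0 + 12\right)\right) = \frac{1}{20151} - \left(485 + \left(0 + 12\right)\right) = \frac{1}{20151} - \left(485 + 12\right) = \frac{1}{20151} - 497 = - \frac{10015046}{20151}$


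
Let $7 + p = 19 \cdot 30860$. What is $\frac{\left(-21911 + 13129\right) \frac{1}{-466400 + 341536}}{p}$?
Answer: $\frac{4391}{36605941856} \approx 1.1995 \cdot 10^{-7}$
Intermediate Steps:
$p = 586333$ ($p = -7 + 19 \cdot 30860 = -7 + 586340 = 586333$)
$\frac{\left(-21911 + 13129\right) \frac{1}{-466400 + 341536}}{p} = \frac{\left(-21911 + 13129\right) \frac{1}{-466400 + 341536}}{586333} = - \frac{8782}{-124864} \cdot \frac{1}{586333} = \left(-8782\right) \left(- \frac{1}{124864}\right) \frac{1}{586333} = \frac{4391}{62432} \cdot \frac{1}{586333} = \frac{4391}{36605941856}$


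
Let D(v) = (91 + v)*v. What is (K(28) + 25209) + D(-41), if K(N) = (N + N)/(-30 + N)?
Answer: 23131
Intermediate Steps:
D(v) = v*(91 + v)
K(N) = 2*N/(-30 + N) (K(N) = (2*N)/(-30 + N) = 2*N/(-30 + N))
(K(28) + 25209) + D(-41) = (2*28/(-30 + 28) + 25209) - 41*(91 - 41) = (2*28/(-2) + 25209) - 41*50 = (2*28*(-1/2) + 25209) - 2050 = (-28 + 25209) - 2050 = 25181 - 2050 = 23131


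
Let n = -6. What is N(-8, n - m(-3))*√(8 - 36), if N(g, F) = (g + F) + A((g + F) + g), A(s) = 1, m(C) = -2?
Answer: -22*I*√7 ≈ -58.207*I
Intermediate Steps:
N(g, F) = 1 + F + g (N(g, F) = (g + F) + 1 = (F + g) + 1 = 1 + F + g)
N(-8, n - m(-3))*√(8 - 36) = (1 + (-6 - 1*(-2)) - 8)*√(8 - 36) = (1 + (-6 + 2) - 8)*√(-28) = (1 - 4 - 8)*(2*I*√7) = -22*I*√7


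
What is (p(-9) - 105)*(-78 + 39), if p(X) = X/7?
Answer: 29016/7 ≈ 4145.1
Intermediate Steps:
p(X) = X/7 (p(X) = X*(1/7) = X/7)
(p(-9) - 105)*(-78 + 39) = ((1/7)*(-9) - 105)*(-78 + 39) = (-9/7 - 105)*(-39) = -744/7*(-39) = 29016/7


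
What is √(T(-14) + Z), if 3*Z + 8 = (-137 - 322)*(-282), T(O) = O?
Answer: 2*√97041/3 ≈ 207.68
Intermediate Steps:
Z = 129430/3 (Z = -8/3 + ((-137 - 322)*(-282))/3 = -8/3 + (-459*(-282))/3 = -8/3 + (⅓)*129438 = -8/3 + 43146 = 129430/3 ≈ 43143.)
√(T(-14) + Z) = √(-14 + 129430/3) = √(129388/3) = 2*√97041/3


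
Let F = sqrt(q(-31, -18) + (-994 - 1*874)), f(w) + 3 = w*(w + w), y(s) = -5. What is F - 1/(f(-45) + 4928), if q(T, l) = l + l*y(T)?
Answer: -1/8975 + 2*I*sqrt(449) ≈ -0.00011142 + 42.379*I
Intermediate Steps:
q(T, l) = -4*l (q(T, l) = l + l*(-5) = l - 5*l = -4*l)
f(w) = -3 + 2*w**2 (f(w) = -3 + w*(w + w) = -3 + w*(2*w) = -3 + 2*w**2)
F = 2*I*sqrt(449) (F = sqrt(-4*(-18) + (-994 - 1*874)) = sqrt(72 + (-994 - 874)) = sqrt(72 - 1868) = sqrt(-1796) = 2*I*sqrt(449) ≈ 42.379*I)
F - 1/(f(-45) + 4928) = 2*I*sqrt(449) - 1/((-3 + 2*(-45)**2) + 4928) = 2*I*sqrt(449) - 1/((-3 + 2*2025) + 4928) = 2*I*sqrt(449) - 1/((-3 + 4050) + 4928) = 2*I*sqrt(449) - 1/(4047 + 4928) = 2*I*sqrt(449) - 1/8975 = -1/8975 + 2*I*sqrt(449)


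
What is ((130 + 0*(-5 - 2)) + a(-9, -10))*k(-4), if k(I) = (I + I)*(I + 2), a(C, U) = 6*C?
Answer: 1216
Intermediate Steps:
k(I) = 2*I*(2 + I) (k(I) = (2*I)*(2 + I) = 2*I*(2 + I))
((130 + 0*(-5 - 2)) + a(-9, -10))*k(-4) = ((130 + 0*(-5 - 2)) + 6*(-9))*(2*(-4)*(2 - 4)) = ((130 + 0*(-7)) - 54)*(2*(-4)*(-2)) = ((130 + 0) - 54)*16 = (130 - 54)*16 = 76*16 = 1216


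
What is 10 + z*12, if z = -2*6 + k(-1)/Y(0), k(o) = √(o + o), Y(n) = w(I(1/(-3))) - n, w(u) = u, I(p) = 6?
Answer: -134 + 2*I*√2 ≈ -134.0 + 2.8284*I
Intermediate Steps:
Y(n) = 6 - n
k(o) = √2*√o (k(o) = √(2*o) = √2*√o)
z = -12 + I*√2/6 (z = -2*6 + (√2*√(-1))/(6 - 1*0) = -12 + (√2*I)/(6 + 0) = -12 + (I*√2)/6 = -12 + (I*√2)*(⅙) = -12 + I*√2/6 ≈ -12.0 + 0.2357*I)
10 + z*12 = 10 + (-12 + I*√2/6)*12 = 10 + (-144 + 2*I*√2) = -134 + 2*I*√2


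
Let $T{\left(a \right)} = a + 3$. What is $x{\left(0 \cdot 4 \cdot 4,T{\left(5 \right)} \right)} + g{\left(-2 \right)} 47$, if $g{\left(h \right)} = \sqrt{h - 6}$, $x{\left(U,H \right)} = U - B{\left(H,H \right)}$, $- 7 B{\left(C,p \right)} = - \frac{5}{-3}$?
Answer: $\frac{5}{21} + 94 i \sqrt{2} \approx 0.2381 + 132.94 i$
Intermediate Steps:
$T{\left(a \right)} = 3 + a$
$B{\left(C,p \right)} = - \frac{5}{21}$ ($B{\left(C,p \right)} = - \frac{\left(-5\right) \frac{1}{-3}}{7} = - \frac{\left(-5\right) \left(- \frac{1}{3}\right)}{7} = \left(- \frac{1}{7}\right) \frac{5}{3} = - \frac{5}{21}$)
$x{\left(U,H \right)} = \frac{5}{21} + U$ ($x{\left(U,H \right)} = U - - \frac{5}{21} = U + \frac{5}{21} = \frac{5}{21} + U$)
$g{\left(h \right)} = \sqrt{-6 + h}$
$x{\left(0 \cdot 4 \cdot 4,T{\left(5 \right)} \right)} + g{\left(-2 \right)} 47 = \left(\frac{5}{21} + 0 \cdot 4 \cdot 4\right) + \sqrt{-6 - 2} \cdot 47 = \left(\frac{5}{21} + 0 \cdot 4\right) + \sqrt{-8} \cdot 47 = \left(\frac{5}{21} + 0\right) + 2 i \sqrt{2} \cdot 47 = \frac{5}{21} + 94 i \sqrt{2}$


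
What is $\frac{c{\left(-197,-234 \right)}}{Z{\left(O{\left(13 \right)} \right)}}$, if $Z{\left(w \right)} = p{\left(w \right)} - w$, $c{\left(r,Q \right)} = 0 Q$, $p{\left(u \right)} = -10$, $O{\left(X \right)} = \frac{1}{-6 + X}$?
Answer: $0$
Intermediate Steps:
$c{\left(r,Q \right)} = 0$
$Z{\left(w \right)} = -10 - w$
$\frac{c{\left(-197,-234 \right)}}{Z{\left(O{\left(13 \right)} \right)}} = \frac{0}{-10 - \frac{1}{-6 + 13}} = \frac{0}{-10 - \frac{1}{7}} = \frac{0}{- \frac{71}{7}} = 0 \left(- \frac{7}{71}\right) = 0$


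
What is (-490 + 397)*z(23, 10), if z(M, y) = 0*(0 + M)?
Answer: 0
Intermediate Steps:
z(M, y) = 0 (z(M, y) = 0*M = 0)
(-490 + 397)*z(23, 10) = (-490 + 397)*0 = -93*0 = 0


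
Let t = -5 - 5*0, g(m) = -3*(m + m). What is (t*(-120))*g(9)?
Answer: -32400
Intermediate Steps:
g(m) = -6*m
t = -5 (t = -5 + 0 = -5)
(t*(-120))*g(9) = (-5*(-120))*(-6*9) = 600*(-54) = -32400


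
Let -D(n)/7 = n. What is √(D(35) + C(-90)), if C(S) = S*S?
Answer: √7855 ≈ 88.628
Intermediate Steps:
C(S) = S²
D(n) = -7*n
√(D(35) + C(-90)) = √(-7*35 + (-90)²) = √(-245 + 8100) = √7855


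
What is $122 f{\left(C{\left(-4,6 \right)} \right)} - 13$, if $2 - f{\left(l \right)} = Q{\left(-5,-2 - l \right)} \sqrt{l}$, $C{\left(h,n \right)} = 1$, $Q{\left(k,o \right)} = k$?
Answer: $841$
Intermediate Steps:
$f{\left(l \right)} = 2 + 5 \sqrt{l}$ ($f{\left(l \right)} = 2 - - 5 \sqrt{l} = 2 + 5 \sqrt{l}$)
$122 f{\left(C{\left(-4,6 \right)} \right)} - 13 = 122 \left(2 + 5 \sqrt{1}\right) - 13 = 122 \left(2 + 5 \cdot 1\right) - 13 = 122 \left(2 + 5\right) - 13 = 122 \cdot 7 - 13 = 854 - 13 = 841$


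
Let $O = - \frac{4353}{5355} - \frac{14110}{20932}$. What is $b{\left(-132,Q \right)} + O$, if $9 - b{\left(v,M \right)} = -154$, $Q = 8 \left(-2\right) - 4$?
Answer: $\frac{3017355689}{18681810} \approx 161.51$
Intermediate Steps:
$Q = -20$ ($Q = -16 - 4 = -20$)
$b{\left(v,M \right)} = 163$ ($b{\left(v,M \right)} = 9 - -154 = 9 + 154 = 163$)
$O = - \frac{27779341}{18681810}$ ($O = \left(-4353\right) \frac{1}{5355} - \frac{7055}{10466} = - \frac{1451}{1785} - \frac{7055}{10466} = - \frac{27779341}{18681810} \approx -1.487$)
$b{\left(-132,Q \right)} + O = 163 - \frac{27779341}{18681810} = \frac{3017355689}{18681810}$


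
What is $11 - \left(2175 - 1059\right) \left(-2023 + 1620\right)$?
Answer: $449759$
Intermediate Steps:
$11 - \left(2175 - 1059\right) \left(-2023 + 1620\right) = 11 - 1116 \left(-403\right) = 11 - -449748 = 11 + 449748 = 449759$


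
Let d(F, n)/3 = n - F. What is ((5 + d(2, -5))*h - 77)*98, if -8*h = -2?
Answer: -7938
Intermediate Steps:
h = ¼ (h = -⅛*(-2) = ¼ ≈ 0.25000)
d(F, n) = -3*F + 3*n (d(F, n) = 3*(n - F) = -3*F + 3*n)
((5 + d(2, -5))*h - 77)*98 = ((5 + (-3*2 + 3*(-5)))*(¼) - 77)*98 = ((5 + (-6 - 15))*(¼) - 77)*98 = ((5 - 21)*(¼) - 77)*98 = (-16*¼ - 77)*98 = (-4 - 77)*98 = -81*98 = -7938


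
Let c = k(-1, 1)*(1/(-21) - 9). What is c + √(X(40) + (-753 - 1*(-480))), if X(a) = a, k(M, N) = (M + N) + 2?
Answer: -380/21 + I*√233 ≈ -18.095 + 15.264*I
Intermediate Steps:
k(M, N) = 2 + M + N
c = -380/21 (c = (2 - 1 + 1)*(1/(-21) - 9) = 2*(-1/21 - 9) = 2*(-190/21) = -380/21 ≈ -18.095)
c + √(X(40) + (-753 - 1*(-480))) = -380/21 + √(40 + (-753 - 1*(-480))) = -380/21 + √(40 + (-753 + 480)) = -380/21 + √(40 - 273) = -380/21 + √(-233) = -380/21 + I*√233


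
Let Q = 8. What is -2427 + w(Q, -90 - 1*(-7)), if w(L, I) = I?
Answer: -2510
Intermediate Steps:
-2427 + w(Q, -90 - 1*(-7)) = -2427 + (-90 - 1*(-7)) = -2427 + (-90 + 7) = -2427 - 83 = -2510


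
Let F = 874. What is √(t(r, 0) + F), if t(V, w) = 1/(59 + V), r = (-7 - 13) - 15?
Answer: √125862/12 ≈ 29.564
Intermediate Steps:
r = -35 (r = -20 - 15 = -35)
√(t(r, 0) + F) = √(1/(59 - 35) + 874) = √(1/24 + 874) = √(20977/24) = √125862/12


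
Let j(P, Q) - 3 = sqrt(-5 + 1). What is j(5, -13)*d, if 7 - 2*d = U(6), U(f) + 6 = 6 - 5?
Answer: 18 + 12*I ≈ 18.0 + 12.0*I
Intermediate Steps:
U(f) = -5 (U(f) = -6 + (6 - 5) = -6 + 1 = -5)
d = 6 (d = 7/2 - 1/2*(-5) = 7/2 + 5/2 = 6)
j(P, Q) = 3 + 2*I (j(P, Q) = 3 + sqrt(-5 + 1) = 3 + sqrt(-4) = 3 + 2*I)
j(5, -13)*d = (3 + 2*I)*6 = 18 + 12*I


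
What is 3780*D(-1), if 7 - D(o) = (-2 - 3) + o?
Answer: 49140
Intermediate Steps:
D(o) = 12 - o (D(o) = 7 - ((-2 - 3) + o) = 7 - (-5 + o) = 7 + (5 - o) = 12 - o)
3780*D(-1) = 3780*(12 - 1*(-1)) = 3780*(12 + 1) = 3780*13 = 49140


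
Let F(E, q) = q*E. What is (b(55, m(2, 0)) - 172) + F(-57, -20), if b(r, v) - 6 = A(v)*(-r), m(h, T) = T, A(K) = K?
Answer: 974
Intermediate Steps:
F(E, q) = E*q
b(r, v) = 6 - r*v (b(r, v) = 6 + v*(-r) = 6 - r*v)
(b(55, m(2, 0)) - 172) + F(-57, -20) = ((6 - 1*55*0) - 172) - 57*(-20) = ((6 + 0) - 172) + 1140 = (6 - 172) + 1140 = -166 + 1140 = 974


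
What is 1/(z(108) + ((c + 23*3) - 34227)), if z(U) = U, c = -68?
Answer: -1/34118 ≈ -2.9310e-5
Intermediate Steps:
1/(z(108) + ((c + 23*3) - 34227)) = 1/(108 + ((-68 + 23*3) - 34227)) = 1/(108 + ((-68 + 69) - 34227)) = 1/(108 + (1 - 34227)) = 1/(108 - 34226) = 1/(-34118) = -1/34118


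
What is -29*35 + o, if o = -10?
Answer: -1025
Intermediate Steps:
-29*35 + o = -29*35 - 10 = -1015 - 10 = -1025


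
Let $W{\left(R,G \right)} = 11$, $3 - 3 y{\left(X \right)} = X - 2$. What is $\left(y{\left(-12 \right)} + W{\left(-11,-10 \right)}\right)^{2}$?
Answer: $\frac{2500}{9} \approx 277.78$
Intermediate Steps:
$y{\left(X \right)} = \frac{5}{3} - \frac{X}{3}$ ($y{\left(X \right)} = 1 - \frac{X - 2}{3} = 1 - \frac{-2 + X}{3} = 1 - \left(- \frac{2}{3} + \frac{X}{3}\right) = \frac{5}{3} - \frac{X}{3}$)
$\left(y{\left(-12 \right)} + W{\left(-11,-10 \right)}\right)^{2} = \left(\left(\frac{5}{3} - -4\right) + 11\right)^{2} = \left(\left(\frac{5}{3} + 4\right) + 11\right)^{2} = \left(\frac{17}{3} + 11\right)^{2} = \left(\frac{50}{3}\right)^{2} = \frac{2500}{9}$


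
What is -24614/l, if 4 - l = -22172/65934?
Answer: -405724869/71477 ≈ -5676.3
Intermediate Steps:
l = 142954/32967 (l = 4 - (-22172)/65934 = 4 - 1*(-11086/32967) = 4 + 11086/32967 = 142954/32967 ≈ 4.3363)
-24614/l = -24614/142954/32967 = -24614*32967/142954 = -405724869/71477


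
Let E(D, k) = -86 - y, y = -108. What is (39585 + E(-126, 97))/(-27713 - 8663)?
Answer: -39607/36376 ≈ -1.0888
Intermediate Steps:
E(D, k) = 22 (E(D, k) = -86 - 1*(-108) = -86 + 108 = 22)
(39585 + E(-126, 97))/(-27713 - 8663) = (39585 + 22)/(-27713 - 8663) = 39607/(-36376) = 39607*(-1/36376) = -39607/36376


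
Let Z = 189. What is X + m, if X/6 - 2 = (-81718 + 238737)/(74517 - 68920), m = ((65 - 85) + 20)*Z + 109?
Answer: 1619351/5597 ≈ 289.32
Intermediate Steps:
m = 109 (m = ((65 - 85) + 20)*189 + 109 = (-20 + 20)*189 + 109 = 0*189 + 109 = 0 + 109 = 109)
X = 1009278/5597 (X = 12 + 6*((-81718 + 238737)/(74517 - 68920)) = 12 + 6*(157019/5597) = 12 + 942114/5597 = 1009278/5597 ≈ 180.32)
X + m = 1009278/5597 + 109 = 1619351/5597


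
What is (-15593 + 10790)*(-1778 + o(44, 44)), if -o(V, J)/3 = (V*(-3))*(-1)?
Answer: 10441722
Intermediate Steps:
o(V, J) = -9*V (o(V, J) = -3*V*(-3)*(-1) = -3*(-3*V)*(-1) = -9*V)
(-15593 + 10790)*(-1778 + o(44, 44)) = (-15593 + 10790)*(-1778 - 9*44) = -4803*(-1778 - 396) = -4803*(-2174) = 10441722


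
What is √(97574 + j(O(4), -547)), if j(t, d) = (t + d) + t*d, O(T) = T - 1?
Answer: √95389 ≈ 308.85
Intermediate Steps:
O(T) = -1 + T
j(t, d) = d + t + d*t (j(t, d) = (d + t) + d*t = d + t + d*t)
√(97574 + j(O(4), -547)) = √(97574 + (-547 + (-1 + 4) - 547*(-1 + 4))) = √(97574 + (-547 + 3 - 547*3)) = √(97574 + (-547 + 3 - 1641)) = √(97574 - 2185) = √95389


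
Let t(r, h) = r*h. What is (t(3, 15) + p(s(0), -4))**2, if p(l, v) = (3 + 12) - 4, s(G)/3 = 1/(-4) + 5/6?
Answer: 3136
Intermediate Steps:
s(G) = 7/4 (s(G) = 3*(1/(-4) + 5/6) = 3*(1*(-1/4) + 5*(1/6)) = 3*(-1/4 + 5/6) = 3*(7/12) = 7/4)
t(r, h) = h*r
p(l, v) = 11 (p(l, v) = 15 - 4 = 11)
(t(3, 15) + p(s(0), -4))**2 = (15*3 + 11)**2 = (45 + 11)**2 = 56**2 = 3136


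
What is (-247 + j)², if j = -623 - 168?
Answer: 1077444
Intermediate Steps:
j = -791
(-247 + j)² = (-247 - 791)² = (-1038)² = 1077444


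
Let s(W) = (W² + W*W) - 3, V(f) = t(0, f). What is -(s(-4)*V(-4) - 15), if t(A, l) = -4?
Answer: 131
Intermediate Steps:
V(f) = -4
s(W) = -3 + 2*W² (s(W) = (W² + W²) - 3 = 2*W² - 3 = -3 + 2*W²)
-(s(-4)*V(-4) - 15) = -((-3 + 2*(-4)²)*(-4) - 15) = -((-3 + 2*16)*(-4) - 15) = -((-3 + 32)*(-4) - 15) = -(29*(-4) - 15) = -(-116 - 15) = -1*(-131) = 131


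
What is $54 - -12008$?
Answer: $12062$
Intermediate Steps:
$54 - -12008 = 54 + 12008 = 12062$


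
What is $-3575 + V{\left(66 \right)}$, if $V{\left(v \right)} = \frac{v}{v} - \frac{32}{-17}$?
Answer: $- \frac{60726}{17} \approx -3572.1$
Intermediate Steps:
$V{\left(v \right)} = \frac{49}{17}$ ($V{\left(v \right)} = 1 - - \frac{32}{17} = 1 + \frac{32}{17} = \frac{49}{17}$)
$-3575 + V{\left(66 \right)} = -3575 + \frac{49}{17} = - \frac{60726}{17}$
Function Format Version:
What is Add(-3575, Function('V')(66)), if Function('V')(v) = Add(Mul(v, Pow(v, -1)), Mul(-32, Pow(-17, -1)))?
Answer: Rational(-60726, 17) ≈ -3572.1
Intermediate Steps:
Function('V')(v) = Rational(49, 17) (Function('V')(v) = Add(1, Mul(-32, Rational(-1, 17))) = Add(1, Rational(32, 17)) = Rational(49, 17))
Add(-3575, Function('V')(66)) = Add(-3575, Rational(49, 17)) = Rational(-60726, 17)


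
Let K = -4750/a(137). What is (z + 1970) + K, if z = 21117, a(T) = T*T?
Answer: 433315153/18769 ≈ 23087.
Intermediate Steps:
a(T) = T²
K = -4750/18769 (K = -4750/(137²) = -4750/18769 ≈ -0.25308)
(z + 1970) + K = (21117 + 1970) - 4750/18769 = 23087 - 4750/18769 = 433315153/18769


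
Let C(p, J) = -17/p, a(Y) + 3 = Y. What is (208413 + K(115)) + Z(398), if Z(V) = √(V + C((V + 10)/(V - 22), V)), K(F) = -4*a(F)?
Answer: 207965 + √3441/3 ≈ 2.0798e+5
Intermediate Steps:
a(Y) = -3 + Y
K(F) = 12 - 4*F (K(F) = -4*(-3 + F) = 12 - 4*F)
Z(V) = √(V - 17*(-22 + V)/(10 + V)) (Z(V) = √(V - 17*(V - 22)/(V + 10)) = √(V - 17*(-22 + V)/(10 + V)))
(208413 + K(115)) + Z(398) = (208413 + (12 - 4*115)) + √((374 + 398² - 7*398)/(10 + 398)) = (208413 + (12 - 460)) + √((374 + 158404 - 2786)/408) = (208413 - 448) + √((1/408)*155992) = 207965 + √(1147/3) = 207965 + √3441/3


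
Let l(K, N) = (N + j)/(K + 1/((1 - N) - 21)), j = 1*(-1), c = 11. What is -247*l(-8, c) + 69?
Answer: 93751/249 ≈ 376.51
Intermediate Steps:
j = -1
l(K, N) = (-1 + N)/(K + 1/(-20 - N)) (l(K, N) = (N - 1)/(K + 1/((1 - N) - 21)) = (-1 + N)/(K + 1/(-20 - N)))
-247*l(-8, c) + 69 = -247*(-20 + 11² + 19*11)/(-1 + 20*(-8) - 8*11) + 69 = -247*(-20 + 121 + 209)/(-1 - 160 - 88) + 69 = -247*310/(-249) + 69 = -(-247)*310/249 + 69 = -247*(-310/249) + 69 = 76570/249 + 69 = 93751/249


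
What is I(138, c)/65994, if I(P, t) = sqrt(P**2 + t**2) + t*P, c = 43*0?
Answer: 23/10999 ≈ 0.0020911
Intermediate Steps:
c = 0
I(P, t) = sqrt(P**2 + t**2) + P*t
I(138, c)/65994 = (sqrt(138**2 + 0**2) + 138*0)/65994 = (sqrt(19044 + 0) + 0)*(1/65994) = (sqrt(19044) + 0)*(1/65994) = (138 + 0)*(1/65994) = 138*(1/65994) = 23/10999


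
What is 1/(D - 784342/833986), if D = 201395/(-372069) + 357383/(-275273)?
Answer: -42708652338180141/118731912688191293 ≈ -0.35971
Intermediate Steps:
D = -188409741262/102420549837 (D = 201395*(-1/372069) + 357383*(-1/275273) = -201395/372069 - 357383/275273 = -188409741262/102420549837 ≈ -1.8396)
1/(D - 784342/833986) = 1/(-188409741262/102420549837 - 784342/833986) = 1/(-188409741262/102420549837 - 784342*1/833986) = 1/(-188409741262/102420549837 - 392171/416993) = 1/(-118731912688191293/42708652338180141) = -42708652338180141/118731912688191293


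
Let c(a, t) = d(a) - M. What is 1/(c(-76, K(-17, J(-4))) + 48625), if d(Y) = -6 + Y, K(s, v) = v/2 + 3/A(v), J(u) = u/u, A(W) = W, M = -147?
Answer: 1/48690 ≈ 2.0538e-5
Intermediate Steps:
J(u) = 1
K(s, v) = v/2 + 3/v
c(a, t) = 141 + a (c(a, t) = (-6 + a) - 1*(-147) = (-6 + a) + 147 = 141 + a)
1/(c(-76, K(-17, J(-4))) + 48625) = 1/((141 - 76) + 48625) = 1/(65 + 48625) = 1/48690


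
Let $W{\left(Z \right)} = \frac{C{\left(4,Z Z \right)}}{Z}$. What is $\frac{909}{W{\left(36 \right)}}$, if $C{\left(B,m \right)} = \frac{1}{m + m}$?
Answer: $84820608$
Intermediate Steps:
$C{\left(B,m \right)} = \frac{1}{2 m}$
$W{\left(Z \right)} = \frac{1}{2 Z^{3}}$ ($W{\left(Z \right)} = \frac{\frac{1}{2} \frac{1}{Z Z}}{Z} = \frac{\frac{1}{2} \frac{1}{Z^{2}}}{Z} = \frac{1}{2 Z^{3}}$)
$\frac{909}{W{\left(36 \right)}} = \frac{909}{\frac{1}{2} \cdot \frac{1}{46656}} = 909 \frac{1}{\frac{1}{93312}} = 909 \cdot 93312 = 84820608$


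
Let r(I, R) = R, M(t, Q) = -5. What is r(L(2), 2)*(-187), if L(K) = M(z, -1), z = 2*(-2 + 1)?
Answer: -374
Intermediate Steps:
z = -2 (z = 2*(-1) = -2)
L(K) = -5
r(L(2), 2)*(-187) = 2*(-187) = -374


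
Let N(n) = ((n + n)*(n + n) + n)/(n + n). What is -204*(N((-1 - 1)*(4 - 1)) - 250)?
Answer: 53346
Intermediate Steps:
N(n) = (n + 4*n²)/(2*n) (N(n) = ((2*n)*(2*n) + n)/((2*n)) = (4*n² + n)*(1/(2*n)) = (n + 4*n²)*(1/(2*n)) = (n + 4*n²)/(2*n))
-204*(N((-1 - 1)*(4 - 1)) - 250) = -204*((½ + 2*((-1 - 1)*(4 - 1))) - 250) = -204*((½ + 2*(-2*3)) - 250) = -204*((½ + 2*(-6)) - 250) = -204*((½ - 12) - 250) = -204*(-23/2 - 250) = -204*(-523/2) = 53346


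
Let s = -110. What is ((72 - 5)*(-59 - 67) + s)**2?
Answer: 73136704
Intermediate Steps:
((72 - 5)*(-59 - 67) + s)**2 = ((72 - 5)*(-59 - 67) - 110)**2 = (67*(-126) - 110)**2 = (-8442 - 110)**2 = (-8552)**2 = 73136704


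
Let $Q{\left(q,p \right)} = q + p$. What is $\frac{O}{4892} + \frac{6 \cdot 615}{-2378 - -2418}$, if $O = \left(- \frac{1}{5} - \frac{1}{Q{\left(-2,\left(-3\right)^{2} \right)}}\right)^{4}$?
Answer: $\frac{677212575111}{7341057500} \approx 92.25$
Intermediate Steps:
$Q{\left(q,p \right)} = p + q$
$O = \frac{20736}{1500625}$ ($O = \left(- \frac{1}{5} - \frac{1}{\left(-3\right)^{2} - 2}\right)^{4} = \left(\left(-1\right) \frac{1}{5} - \frac{1}{9 - 2}\right)^{4} = \left(- \frac{1}{5} - \frac{1}{7}\right)^{4} = \left(- \frac{12}{35}\right)^{4} = \frac{20736}{1500625} \approx 0.013818$)
$\frac{O}{4892} + \frac{6 \cdot 615}{-2378 - -2418} = \frac{20736}{1500625 \cdot 4892} + \frac{6 \cdot 615}{-2378 - -2418} = \frac{20736}{1500625} \cdot \frac{1}{4892} + \frac{3690}{-2378 + 2418} = \frac{5184}{1835264375} + \frac{3690}{40} = \frac{5184}{1835264375} + 3690 \cdot \frac{1}{40} = \frac{5184}{1835264375} + \frac{369}{4} = \frac{677212575111}{7341057500}$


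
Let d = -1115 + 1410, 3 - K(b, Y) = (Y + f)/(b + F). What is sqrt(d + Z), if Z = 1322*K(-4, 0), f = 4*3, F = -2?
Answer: sqrt(6905) ≈ 83.096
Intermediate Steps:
f = 12
K(b, Y) = 3 - (12 + Y)/(-2 + b) (K(b, Y) = 3 - (Y + 12)/(b - 2) = 3 - (12 + Y)/(-2 + b))
d = 295
Z = 6610 (Z = 1322*((-18 - 1*0 + 3*(-4))/(-2 - 4)) = 1322*((-18 + 0 - 12)/(-6)) = 1322*(-1/6*(-30)) = 1322*5 = 6610)
sqrt(d + Z) = sqrt(295 + 6610) = sqrt(6905)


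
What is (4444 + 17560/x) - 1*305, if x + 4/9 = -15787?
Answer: 587940053/142087 ≈ 4137.9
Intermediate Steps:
x = -142087/9 (x = -4/9 - 15787 = -142087/9 ≈ -15787.)
(4444 + 17560/x) - 1*305 = (4444 + 17560/(-142087/9)) - 1*305 = (4444 + 17560*(-9/142087)) - 305 = (4444 - 158040/142087) - 305 = 631276588/142087 - 305 = 587940053/142087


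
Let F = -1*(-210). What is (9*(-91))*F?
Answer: -171990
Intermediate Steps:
F = 210
(9*(-91))*F = (9*(-91))*210 = -819*210 = -171990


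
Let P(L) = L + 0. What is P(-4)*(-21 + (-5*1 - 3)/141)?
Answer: 11876/141 ≈ 84.227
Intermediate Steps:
P(L) = L
P(-4)*(-21 + (-5*1 - 3)/141) = -4*(-21 + (-5*1 - 3)/141) = -4*(-21 + (-5 - 3)*(1/141)) = -4*(-21 - 8*1/141) = -4*(-21 - 8/141) = -4*(-2969/141) = 11876/141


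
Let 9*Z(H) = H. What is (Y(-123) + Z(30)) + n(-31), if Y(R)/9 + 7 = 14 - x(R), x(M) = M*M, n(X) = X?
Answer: -408377/3 ≈ -1.3613e+5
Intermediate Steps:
Z(H) = H/9
x(M) = M²
Y(R) = 63 - 9*R² (Y(R) = -63 + 9*(14 - R²) = -63 + (126 - 9*R²) = 63 - 9*R²)
(Y(-123) + Z(30)) + n(-31) = ((63 - 9*(-123)²) + (⅑)*30) - 31 = ((63 - 9*15129) + 10/3) - 31 = ((63 - 136161) + 10/3) - 31 = (-136098 + 10/3) - 31 = -408284/3 - 31 = -408377/3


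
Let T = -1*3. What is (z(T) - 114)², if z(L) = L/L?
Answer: 12769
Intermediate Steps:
T = -3
z(L) = 1
(z(T) - 114)² = (1 - 114)² = (-113)² = 12769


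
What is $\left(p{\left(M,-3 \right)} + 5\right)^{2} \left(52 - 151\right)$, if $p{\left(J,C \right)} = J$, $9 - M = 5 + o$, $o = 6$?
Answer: $-891$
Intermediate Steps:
$M = -2$ ($M = 9 - \left(5 + 6\right) = 9 - 11 = -2$)
$\left(p{\left(M,-3 \right)} + 5\right)^{2} \left(52 - 151\right) = \left(-2 + 5\right)^{2} \left(52 - 151\right) = 3^{2} \left(-99\right) = 9 \left(-99\right) = -891$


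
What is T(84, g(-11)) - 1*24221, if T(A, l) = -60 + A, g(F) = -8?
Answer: -24197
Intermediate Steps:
T(84, g(-11)) - 1*24221 = (-60 + 84) - 1*24221 = 24 - 24221 = -24197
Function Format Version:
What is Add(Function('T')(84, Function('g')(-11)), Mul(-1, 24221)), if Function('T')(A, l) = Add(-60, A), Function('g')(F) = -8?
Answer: -24197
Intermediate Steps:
Add(Function('T')(84, Function('g')(-11)), Mul(-1, 24221)) = Add(Add(-60, 84), Mul(-1, 24221)) = Add(24, -24221) = -24197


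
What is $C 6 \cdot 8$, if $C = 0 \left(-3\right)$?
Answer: $0$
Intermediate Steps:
$C = 0$
$C 6 \cdot 8 = 0 \cdot 6 \cdot 8 = 0 \cdot 8 = 0$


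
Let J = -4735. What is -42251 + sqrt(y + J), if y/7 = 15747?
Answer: -42251 + sqrt(105494) ≈ -41926.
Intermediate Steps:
y = 110229 (y = 7*15747 = 110229)
-42251 + sqrt(y + J) = -42251 + sqrt(110229 - 4735) = -42251 + sqrt(105494)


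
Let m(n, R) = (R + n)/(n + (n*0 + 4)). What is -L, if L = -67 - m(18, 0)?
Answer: 746/11 ≈ 67.818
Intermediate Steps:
m(n, R) = (R + n)/(4 + n) (m(n, R) = (R + n)/(n + (0 + 4)) = (R + n)/(n + 4) = (R + n)/(4 + n))
L = -746/11 (L = -67 - (0 + 18)/(4 + 18) = -67 - 18/22 = -67 - 1*9/11 = -67 - 9/11 = -746/11 ≈ -67.818)
-L = -1*(-746/11) = 746/11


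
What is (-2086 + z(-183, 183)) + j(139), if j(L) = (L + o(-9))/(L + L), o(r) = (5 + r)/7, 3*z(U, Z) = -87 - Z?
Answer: -4233527/1946 ≈ -2175.5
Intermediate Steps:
z(U, Z) = -29 - Z/3 (z(U, Z) = (-87 - Z)/3 = -29 - Z/3)
o(r) = 5/7 + r/7 (o(r) = (5 + r)*(⅐) = 5/7 + r/7)
j(L) = (-4/7 + L)/(2*L) (j(L) = (L + (5/7 + (⅐)*(-9)))/(L + L) = (L + (5/7 - 9/7))/((2*L)) = (L - 4/7)*(1/(2*L)) = (-4/7 + L)*(1/(2*L)) = (-4/7 + L)/(2*L))
(-2086 + z(-183, 183)) + j(139) = (-2086 + (-29 - ⅓*183)) + (1/14)*(-4 + 7*139)/139 = (-2086 + (-29 - 61)) + (1/14)*(1/139)*(-4 + 973) = (-2086 - 90) + (1/14)*(1/139)*969 = -2176 + 969/1946 = -4233527/1946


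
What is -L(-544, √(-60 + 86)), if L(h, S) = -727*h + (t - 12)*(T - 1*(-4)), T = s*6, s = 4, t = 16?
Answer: -395600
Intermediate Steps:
T = 24 (T = 4*6 = 24)
L(h, S) = 112 - 727*h (L(h, S) = -727*h + (16 - 12)*(24 - 1*(-4)) = -727*h + 4*(24 + 4) = -727*h + 4*28 = -727*h + 112 = 112 - 727*h)
-L(-544, √(-60 + 86)) = -(112 - 727*(-544)) = -(112 + 395488) = -1*395600 = -395600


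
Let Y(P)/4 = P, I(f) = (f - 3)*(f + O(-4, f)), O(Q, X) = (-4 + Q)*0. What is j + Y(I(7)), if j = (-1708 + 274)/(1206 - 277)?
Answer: 102614/929 ≈ 110.46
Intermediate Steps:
O(Q, X) = 0
I(f) = f*(-3 + f) (I(f) = (f - 3)*(f + 0) = (-3 + f)*f = f*(-3 + f))
Y(P) = 4*P
j = -1434/929 ≈ -1.5436
j + Y(I(7)) = -1434/929 + 4*(7*(-3 + 7)) = -1434/929 + 4*(7*4) = -1434/929 + 4*28 = -1434/929 + 112 = 102614/929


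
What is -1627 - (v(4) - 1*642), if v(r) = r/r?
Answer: -986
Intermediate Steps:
v(r) = 1
-1627 - (v(4) - 1*642) = -1627 - (1 - 1*642) = -1627 - (1 - 642) = -1627 - 1*(-641) = -1627 + 641 = -986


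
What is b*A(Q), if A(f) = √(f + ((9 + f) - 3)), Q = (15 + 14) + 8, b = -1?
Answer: -4*√5 ≈ -8.9443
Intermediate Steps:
Q = 37 (Q = 29 + 8 = 37)
A(f) = √(6 + 2*f) (A(f) = √(f + (6 + f)) = √(6 + 2*f))
b*A(Q) = -√(6 + 2*37) = -√(6 + 74) = -√80 = -4*√5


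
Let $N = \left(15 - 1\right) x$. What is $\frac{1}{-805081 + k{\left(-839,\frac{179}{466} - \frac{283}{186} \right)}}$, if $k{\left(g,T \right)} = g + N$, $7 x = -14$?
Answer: $- \frac{1}{805948} \approx -1.2408 \cdot 10^{-6}$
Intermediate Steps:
$x = -2$ ($x = \frac{1}{7} \left(-14\right) = -2$)
$N = -28$ ($N = \left(15 - 1\right) \left(-2\right) = 14 \left(-2\right) = -28$)
$k{\left(g,T \right)} = -28 + g$ ($k{\left(g,T \right)} = g - 28 = -28 + g$)
$\frac{1}{-805081 + k{\left(-839,\frac{179}{466} - \frac{283}{186} \right)}} = \frac{1}{-805081 - 867} = \frac{1}{-805948} = - \frac{1}{805948}$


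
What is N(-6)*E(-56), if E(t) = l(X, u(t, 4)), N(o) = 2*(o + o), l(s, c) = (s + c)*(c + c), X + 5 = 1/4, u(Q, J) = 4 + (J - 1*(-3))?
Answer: -3300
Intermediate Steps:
u(Q, J) = 7 + J (u(Q, J) = 4 + (J + 3) = 4 + (3 + J) = 7 + J)
X = -19/4 (X = -5 + 1/4 = -5 + ¼ = -19/4 ≈ -4.7500)
l(s, c) = 2*c*(c + s) (l(s, c) = (c + s)*(2*c) = 2*c*(c + s))
N(o) = 4*o (N(o) = 2*(2*o) = 4*o)
E(t) = 275/2 (E(t) = 2*(7 + 4)*((7 + 4) - 19/4) = 2*11*(11 - 19/4) = 2*11*(25/4) = 275/2)
N(-6)*E(-56) = (4*(-6))*(275/2) = -24*275/2 = -3300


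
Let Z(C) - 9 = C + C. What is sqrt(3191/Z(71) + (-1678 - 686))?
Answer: I*sqrt(53419723)/151 ≈ 48.403*I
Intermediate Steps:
Z(C) = 9 + 2*C (Z(C) = 9 + (C + C) = 9 + 2*C)
sqrt(3191/Z(71) + (-1678 - 686)) = sqrt(3191/(9 + 2*71) + (-1678 - 686)) = sqrt(3191/(9 + 142) - 2364) = sqrt(3191/151 - 2364) = sqrt(-353773/151) = I*sqrt(53419723)/151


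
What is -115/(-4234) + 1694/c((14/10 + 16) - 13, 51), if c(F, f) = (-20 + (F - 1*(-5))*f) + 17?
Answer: 18067955/5042694 ≈ 3.5830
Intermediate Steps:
c(F, f) = -3 + f*(5 + F) (c(F, f) = (-20 + (F + 5)*f) + 17 = (-20 + (5 + F)*f) + 17 = (-20 + f*(5 + F)) + 17 = -3 + f*(5 + F))
-115/(-4234) + 1694/c((14/10 + 16) - 13, 51) = -115/(-4234) + 1694/(-3 + 5*51 + ((14/10 + 16) - 13)*51) = -115*(-1/4234) + 1694/(-3 + 255 + ((14*(⅒) + 16) - 13)*51) = 115/4234 + 1694/(-3 + 255 + ((7/5 + 16) - 13)*51) = 115/4234 + 1694/(-3 + 255 + (87/5 - 13)*51) = 115/4234 + 1694/(-3 + 255 + (22/5)*51) = 115/4234 + 1694/(-3 + 255 + 1122/5) = 115/4234 + 1694/(2382/5) = 115/4234 + 1694*(5/2382) = 115/4234 + 4235/1191 = 18067955/5042694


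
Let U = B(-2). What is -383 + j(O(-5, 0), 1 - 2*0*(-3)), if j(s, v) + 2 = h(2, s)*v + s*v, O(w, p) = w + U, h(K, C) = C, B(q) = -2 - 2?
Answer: -403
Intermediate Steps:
B(q) = -4
U = -4
O(w, p) = -4 + w (O(w, p) = w - 4 = -4 + w)
j(s, v) = -2 + 2*s*v (j(s, v) = -2 + (s*v + s*v) = -2 + 2*s*v)
-383 + j(O(-5, 0), 1 - 2*0*(-3)) = -383 + (-2 + 2*(-4 - 5)*(1 - 2*0*(-3))) = -383 + (-2 + 2*(-9)*(1 + 0*(-3))) = -383 + (-2 + 2*(-9)*(1 + 0)) = -383 + (-2 + 2*(-9)*1) = -383 + (-2 - 18) = -383 - 20 = -403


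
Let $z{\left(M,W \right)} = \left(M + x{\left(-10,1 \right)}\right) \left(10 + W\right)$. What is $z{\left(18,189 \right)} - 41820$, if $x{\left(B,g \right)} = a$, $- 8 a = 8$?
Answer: $-38437$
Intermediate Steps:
$a = -1$ ($a = \left(- \frac{1}{8}\right) 8 = -1$)
$x{\left(B,g \right)} = -1$
$z{\left(M,W \right)} = \left(-1 + M\right) \left(10 + W\right)$ ($z{\left(M,W \right)} = \left(M - 1\right) \left(10 + W\right) = \left(-1 + M\right) \left(10 + W\right)$)
$z{\left(18,189 \right)} - 41820 = \left(-10 - 189 + 10 \cdot 18 + 18 \cdot 189\right) - 41820 = \left(-10 - 189 + 180 + 3402\right) - 41820 = 3383 - 41820 = -38437$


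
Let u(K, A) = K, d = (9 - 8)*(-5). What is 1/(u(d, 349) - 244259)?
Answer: -1/244264 ≈ -4.0939e-6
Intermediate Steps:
d = -5 (d = 1*(-5) = -5)
1/(u(d, 349) - 244259) = 1/(-5 - 244259) = 1/(-244264) = -1/244264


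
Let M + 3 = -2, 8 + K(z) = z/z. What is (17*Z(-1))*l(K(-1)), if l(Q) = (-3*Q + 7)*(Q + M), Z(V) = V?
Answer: 5712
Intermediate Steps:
K(z) = -7 (K(z) = -8 + z/z = -8 + 1 = -7)
M = -5 (M = -3 - 2 = -5)
l(Q) = (-5 + Q)*(7 - 3*Q) (l(Q) = (-3*Q + 7)*(Q - 5) = (7 - 3*Q)*(-5 + Q) = (-5 + Q)*(7 - 3*Q))
(17*Z(-1))*l(K(-1)) = (17*(-1))*(-35 - 3*(-7)² + 22*(-7)) = -17*(-35 - 3*49 - 154) = -17*(-35 - 147 - 154) = -17*(-336) = 5712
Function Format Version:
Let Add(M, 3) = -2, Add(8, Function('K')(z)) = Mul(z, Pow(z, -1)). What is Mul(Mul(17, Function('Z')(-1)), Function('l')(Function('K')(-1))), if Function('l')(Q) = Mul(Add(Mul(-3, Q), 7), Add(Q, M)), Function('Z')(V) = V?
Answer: 5712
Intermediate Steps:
Function('K')(z) = -7 (Function('K')(z) = Add(-8, Mul(z, Pow(z, -1))) = Add(-8, 1) = -7)
M = -5 (M = Add(-3, -2) = -5)
Function('l')(Q) = Mul(Add(-5, Q), Add(7, Mul(-3, Q))) (Function('l')(Q) = Mul(Add(Mul(-3, Q), 7), Add(Q, -5)) = Mul(Add(7, Mul(-3, Q)), Add(-5, Q)) = Mul(Add(-5, Q), Add(7, Mul(-3, Q))))
Mul(Mul(17, Function('Z')(-1)), Function('l')(Function('K')(-1))) = Mul(Mul(17, -1), Add(-35, Mul(-3, Pow(-7, 2)), Mul(22, -7))) = Mul(-17, Add(-35, Mul(-3, 49), -154)) = Mul(-17, Add(-35, -147, -154)) = Mul(-17, -336) = 5712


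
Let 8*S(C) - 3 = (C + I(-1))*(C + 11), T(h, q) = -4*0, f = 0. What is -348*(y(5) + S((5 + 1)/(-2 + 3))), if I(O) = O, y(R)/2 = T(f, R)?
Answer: -3828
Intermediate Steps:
T(h, q) = 0
y(R) = 0 (y(R) = 2*0 = 0)
S(C) = 3/8 + (-1 + C)*(11 + C)/8 (S(C) = 3/8 + ((C - 1)*(C + 11))/8 = 3/8 + ((-1 + C)*(11 + C))/8 = 3/8 + (-1 + C)*(11 + C)/8)
-348*(y(5) + S((5 + 1)/(-2 + 3))) = -348*(0 + (-1 + ((5 + 1)/(-2 + 3))**2/8 + 5*((5 + 1)/(-2 + 3))/4)) = -348*(0 + (-1 + (6/1)**2/8 + 5*(6/1)/4)) = -348*(0 + (-1 + (6*1)**2/8 + 5*(6*1)/4)) = -348*(0 + (-1 + (1/8)*6**2 + (5/4)*6)) = -348*(0 + (-1 + (1/8)*36 + 15/2)) = -348*(0 + (-1 + 9/2 + 15/2)) = -348*(0 + 11) = -348*11 = -3828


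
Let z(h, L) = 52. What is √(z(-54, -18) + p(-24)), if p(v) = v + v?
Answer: 2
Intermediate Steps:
p(v) = 2*v
√(z(-54, -18) + p(-24)) = √(52 + 2*(-24)) = √(52 - 48) = √4 = 2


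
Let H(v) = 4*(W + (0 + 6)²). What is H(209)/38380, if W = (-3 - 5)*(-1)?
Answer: 44/9595 ≈ 0.0045857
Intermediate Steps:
W = 8 (W = -8*(-1) = 8)
H(v) = 176 (H(v) = 4*(8 + (0 + 6)²) = 4*(8 + 6²) = 4*(8 + 36) = 4*44 = 176)
H(209)/38380 = 176/38380 = 176*(1/38380) = 44/9595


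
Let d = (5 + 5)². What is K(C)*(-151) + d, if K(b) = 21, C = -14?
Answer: -3071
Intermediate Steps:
d = 100 (d = 10² = 100)
K(C)*(-151) + d = 21*(-151) + 100 = -3171 + 100 = -3071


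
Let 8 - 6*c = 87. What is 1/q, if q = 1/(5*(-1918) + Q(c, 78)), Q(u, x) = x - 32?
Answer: -9544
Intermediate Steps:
c = -79/6 (c = 4/3 - ⅙*87 = 4/3 - 29/2 = -79/6 ≈ -13.167)
Q(u, x) = -32 + x
q = -1/9544 (q = 1/(5*(-1918) + (-32 + 78)) = 1/(-9590 + 46) = 1/(-9544) = -1/9544 ≈ -0.00010478)
1/q = 1/(-1/9544) = -9544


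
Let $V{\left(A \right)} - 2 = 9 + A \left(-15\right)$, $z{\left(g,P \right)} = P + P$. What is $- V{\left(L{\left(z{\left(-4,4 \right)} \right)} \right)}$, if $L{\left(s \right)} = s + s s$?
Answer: $1069$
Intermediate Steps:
$z{\left(g,P \right)} = 2 P$
$L{\left(s \right)} = s + s^{2}$
$V{\left(A \right)} = 11 - 15 A$ ($V{\left(A \right)} = 2 + \left(9 + A \left(-15\right)\right) = 2 - \left(-9 + 15 A\right) = 11 - 15 A$)
$- V{\left(L{\left(z{\left(-4,4 \right)} \right)} \right)} = - (11 - 15 \cdot 2 \cdot 4 \left(1 + 2 \cdot 4\right)) = - (11 - 15 \cdot 8 \left(1 + 8\right)) = - (11 - 15 \cdot 8 \cdot 9) = - (11 - 1080) = \left(-1\right) \left(-1069\right) = 1069$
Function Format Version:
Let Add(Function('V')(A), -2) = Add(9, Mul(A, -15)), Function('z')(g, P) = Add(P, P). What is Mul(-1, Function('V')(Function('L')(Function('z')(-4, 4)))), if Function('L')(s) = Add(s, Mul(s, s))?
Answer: 1069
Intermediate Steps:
Function('z')(g, P) = Mul(2, P)
Function('L')(s) = Add(s, Pow(s, 2))
Function('V')(A) = Add(11, Mul(-15, A)) (Function('V')(A) = Add(2, Add(9, Mul(A, -15))) = Add(2, Add(9, Mul(-15, A))) = Add(11, Mul(-15, A)))
Mul(-1, Function('V')(Function('L')(Function('z')(-4, 4)))) = Mul(-1, Add(11, Mul(-15, Mul(Mul(2, 4), Add(1, Mul(2, 4)))))) = Mul(-1, Add(11, Mul(-15, Mul(8, Add(1, 8))))) = Mul(-1, Add(11, Mul(-15, Mul(8, 9)))) = Mul(-1, Add(11, Mul(-15, 72))) = Mul(-1, Add(11, -1080)) = Mul(-1, -1069) = 1069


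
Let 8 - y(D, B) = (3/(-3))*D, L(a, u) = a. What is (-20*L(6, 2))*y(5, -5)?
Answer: -1560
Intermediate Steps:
y(D, B) = 8 + D (y(D, B) = 8 - 3/(-3)*D = 8 - 3*(-⅓)*D = 8 - (-1)*D = 8 + D)
(-20*L(6, 2))*y(5, -5) = (-20*6)*(8 + 5) = -120*13 = -1560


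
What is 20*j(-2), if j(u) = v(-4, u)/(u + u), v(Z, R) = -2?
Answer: 10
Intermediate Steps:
j(u) = -1/u (j(u) = -2/(u + u) = -2*1/(2*u) = -1/u)
20*j(-2) = 20*(-1/(-2)) = 20*(-1*(-½)) = 20*(½) = 10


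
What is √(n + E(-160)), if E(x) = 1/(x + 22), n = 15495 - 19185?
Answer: I*√70272498/138 ≈ 60.745*I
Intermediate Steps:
n = -3690
E(x) = 1/(22 + x)
√(n + E(-160)) = √(-3690 + 1/(22 - 160)) = √(-3690 + 1/(-138)) = √(-3690 - 1/138) = √(-509221/138) = I*√70272498/138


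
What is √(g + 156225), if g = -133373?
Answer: 2*√5713 ≈ 151.17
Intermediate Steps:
√(g + 156225) = √(-133373 + 156225) = √22852 = 2*√5713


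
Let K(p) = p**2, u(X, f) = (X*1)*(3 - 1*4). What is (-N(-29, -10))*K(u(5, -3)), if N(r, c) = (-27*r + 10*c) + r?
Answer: -16350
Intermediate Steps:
u(X, f) = -X (u(X, f) = X*(3 - 4) = X*(-1) = -X)
N(r, c) = -26*r + 10*c
(-N(-29, -10))*K(u(5, -3)) = (-(-26*(-29) + 10*(-10)))*(-1*5)**2 = -(754 - 100)*(-5)**2 = -1*654*25 = -654*25 = -16350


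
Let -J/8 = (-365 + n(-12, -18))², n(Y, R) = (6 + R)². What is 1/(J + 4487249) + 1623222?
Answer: 6649563010663/4096521 ≈ 1.6232e+6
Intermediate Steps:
J = -390728 (J = -8*(-365 + (6 - 18)²)² = -8*(-365 + (-12)²)² = -8*(-365 + 144)² = -8*(-221)² = -8*48841 = -390728)
1/(J + 4487249) + 1623222 = 1/(-390728 + 4487249) + 1623222 = 1/4096521 + 1623222 = 6649563010663/4096521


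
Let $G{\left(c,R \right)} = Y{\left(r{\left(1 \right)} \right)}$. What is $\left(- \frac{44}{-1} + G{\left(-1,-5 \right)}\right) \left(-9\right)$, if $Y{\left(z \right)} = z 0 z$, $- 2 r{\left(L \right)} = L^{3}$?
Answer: $-396$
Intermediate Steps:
$r{\left(L \right)} = - \frac{L^{3}}{2}$
$Y{\left(z \right)} = 0$ ($Y{\left(z \right)} = 0 z = 0$)
$G{\left(c,R \right)} = 0$
$\left(- \frac{44}{-1} + G{\left(-1,-5 \right)}\right) \left(-9\right) = \left(- \frac{44}{-1} + 0\right) \left(-9\right) = \left(\left(-44\right) \left(-1\right) + 0\right) \left(-9\right) = \left(44 + 0\right) \left(-9\right) = 44 \left(-9\right) = -396$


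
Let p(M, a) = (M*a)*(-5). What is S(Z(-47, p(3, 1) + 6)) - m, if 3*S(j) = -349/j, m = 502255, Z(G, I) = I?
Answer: -13560536/27 ≈ -5.0224e+5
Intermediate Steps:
p(M, a) = -5*M*a
S(j) = -349/(3*j) (S(j) = (-349/j)/3 = -349/(3*j))
S(Z(-47, p(3, 1) + 6)) - m = -349/(3*(-5*3*1 + 6)) - 1*502255 = -349/(3*(-15 + 6)) - 502255 = -349/3/(-9) - 502255 = -349/3*(-⅑) - 502255 = 349/27 - 502255 = -13560536/27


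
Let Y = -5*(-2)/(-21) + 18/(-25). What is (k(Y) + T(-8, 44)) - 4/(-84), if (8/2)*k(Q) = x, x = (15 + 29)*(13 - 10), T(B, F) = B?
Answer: 526/21 ≈ 25.048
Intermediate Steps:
Y = -628/525 (Y = 10*(-1/21) + 18*(-1/25) = -10/21 - 18/25 = -628/525 ≈ -1.1962)
x = 132 (x = 44*3 = 132)
k(Q) = 33 (k(Q) = (¼)*132 = 33)
(k(Y) + T(-8, 44)) - 4/(-84) = (33 - 8) - 4/(-84) = 25 - 4*(-1/84) = 25 + 1/21 = 526/21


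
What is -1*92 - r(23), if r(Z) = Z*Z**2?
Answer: -12259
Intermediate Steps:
r(Z) = Z**3
-1*92 - r(23) = -1*92 - 1*23**3 = -92 - 1*12167 = -92 - 12167 = -12259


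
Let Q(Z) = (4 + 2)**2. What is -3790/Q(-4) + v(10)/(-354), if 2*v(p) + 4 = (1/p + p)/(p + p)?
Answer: -44719903/424800 ≈ -105.27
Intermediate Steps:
v(p) = -2 + (p + 1/p)/(4*p) (v(p) = -2 + ((1/p + p)/(p + p))/2 = -2 + ((p + 1/p)/((2*p)))/2 = -2 + ((p + 1/p)*(1/(2*p)))/2 = -2 + ((p + 1/p)/(2*p))/2 = -2 + (p + 1/p)/(4*p))
Q(Z) = 36 (Q(Z) = 6**2 = 36)
-3790/Q(-4) + v(10)/(-354) = -3790/36 + (-7/4 + (1/4)/10**2)/(-354) = -3790*1/36 + (-7/4 + (1/4)*(1/100))*(-1/354) = -1895/18 + (-7/4 + 1/400)*(-1/354) = -1895/18 - 699/400*(-1/354) = -1895/18 + 233/47200 = -44719903/424800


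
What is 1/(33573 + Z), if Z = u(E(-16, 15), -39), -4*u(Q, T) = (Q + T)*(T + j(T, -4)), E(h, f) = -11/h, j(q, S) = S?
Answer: 64/2122313 ≈ 3.0156e-5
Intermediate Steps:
u(Q, T) = -(-4 + T)*(Q + T)/4 (u(Q, T) = -(Q + T)*(T - 4)/4 = -(Q + T)*(-4 + T)/4 = -(-4 + T)*(Q + T)/4)
Z = -26359/64 (Z = -11/(-16) - 39 - ¼*(-39)² - ¼*(-11/(-16))*(-39) = -11*(-1/16) - 39 - ¼*1521 - ¼*(-11*(-1/16))*(-39) = 11/16 - 39 - 1521/4 - ¼*11/16*(-39) = 11/16 - 39 - 1521/4 + 429/64 = -26359/64 ≈ -411.86)
1/(33573 + Z) = 1/(33573 - 26359/64) = 1/(2122313/64) = 64/2122313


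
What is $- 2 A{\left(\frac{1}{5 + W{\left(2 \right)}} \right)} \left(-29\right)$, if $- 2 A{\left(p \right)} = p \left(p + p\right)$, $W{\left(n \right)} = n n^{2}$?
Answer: $- \frac{58}{169} \approx -0.3432$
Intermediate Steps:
$W{\left(n \right)} = n^{3}$
$A{\left(p \right)} = - p^{2}$ ($A{\left(p \right)} = - \frac{p \left(p + p\right)}{2} = - \frac{p 2 p}{2} = - \frac{2 p^{2}}{2} = - p^{2}$)
$- 2 A{\left(\frac{1}{5 + W{\left(2 \right)}} \right)} \left(-29\right) = - 2 \left(- \left(\frac{1}{5 + 2^{3}}\right)^{2}\right) \left(-29\right) = - 2 \left(- \left(\frac{1}{5 + 8}\right)^{2}\right) \left(-29\right) = - 2 \left(- \left(\frac{1}{13}\right)^{2}\right) \left(-29\right) = - 2 \left(- \frac{1}{169}\right) \left(-29\right) = - 2 \left(\left(-1\right) \frac{1}{169}\right) \left(-29\right) = \left(-2\right) \left(- \frac{1}{169}\right) \left(-29\right) = \frac{2}{169} \left(-29\right) = - \frac{58}{169}$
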